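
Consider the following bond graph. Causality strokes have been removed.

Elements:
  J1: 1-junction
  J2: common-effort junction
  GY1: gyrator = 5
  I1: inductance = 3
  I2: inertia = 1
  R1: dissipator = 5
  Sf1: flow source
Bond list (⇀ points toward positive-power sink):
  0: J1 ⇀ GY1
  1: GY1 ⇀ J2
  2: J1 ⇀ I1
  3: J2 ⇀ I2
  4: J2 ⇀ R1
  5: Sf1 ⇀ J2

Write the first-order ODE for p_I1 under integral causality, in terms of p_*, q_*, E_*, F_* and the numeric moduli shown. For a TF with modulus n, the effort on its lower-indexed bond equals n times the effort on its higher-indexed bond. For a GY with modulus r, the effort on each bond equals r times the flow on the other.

dp_I1/dt = 5*F_Sf1 - 5*p_I1/3 - 5*p_I2

bond 5 →Sf1  (Sf1: flow source, stroke at near end)
bond 2 →I1  (prefer integral on I1)
bond 0 →J1  (common-f at J1 fixed by 2)
bond 1 →J2  (GY1 both-in/both-out from 0)
bond 3 →I2  (J2: bond 1 brought effort, rest push out)
bond 4 →R1  (0-jn J2 has e-setter on 1)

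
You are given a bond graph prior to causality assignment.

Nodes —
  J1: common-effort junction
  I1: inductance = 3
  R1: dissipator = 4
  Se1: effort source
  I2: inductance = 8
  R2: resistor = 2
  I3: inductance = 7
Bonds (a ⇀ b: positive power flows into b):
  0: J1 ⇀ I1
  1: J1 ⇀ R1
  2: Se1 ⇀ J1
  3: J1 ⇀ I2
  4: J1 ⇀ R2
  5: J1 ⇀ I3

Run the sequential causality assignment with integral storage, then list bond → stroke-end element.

β0 |I1
β1 |R1
β2 |J1
β3 |I2
β4 |R2
β5 |I3

β2 stroke at J1  (source Se1 imposes e)
β0 stroke at I1  (common-e at J1 fixed by 2)
β1 stroke at R1  (J1: bond 2 brought effort, rest push out)
β3 stroke at I2  (0-jn J1 has e-setter on 2)
β4 stroke at R2  (0-jn J1 has e-setter on 2)
β5 stroke at I3  (J1 effort already set via bond 2)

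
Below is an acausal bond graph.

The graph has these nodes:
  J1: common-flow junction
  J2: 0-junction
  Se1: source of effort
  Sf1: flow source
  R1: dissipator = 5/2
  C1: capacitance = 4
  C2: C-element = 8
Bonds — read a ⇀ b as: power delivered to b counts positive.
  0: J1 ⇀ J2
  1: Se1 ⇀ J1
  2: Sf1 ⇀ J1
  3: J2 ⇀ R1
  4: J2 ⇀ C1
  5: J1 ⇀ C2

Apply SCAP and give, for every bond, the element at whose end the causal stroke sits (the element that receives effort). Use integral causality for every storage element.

β1 stroke→J1  (Se1 (Se) sets effort on bond)
β2 stroke→Sf1  (Sf1 fixes flow; stroke at Sf1)
β0 stroke→J1  (common-f at J1 fixed by 2)
β5 stroke→J1  (J1 flow already set via bond 2)
β4 stroke→J2  (prefer integral on C1)
β3 stroke→R1  (common-e at J2 fixed by 4)

bond 0 stroke at J1
bond 1 stroke at J1
bond 2 stroke at Sf1
bond 3 stroke at R1
bond 4 stroke at J2
bond 5 stroke at J1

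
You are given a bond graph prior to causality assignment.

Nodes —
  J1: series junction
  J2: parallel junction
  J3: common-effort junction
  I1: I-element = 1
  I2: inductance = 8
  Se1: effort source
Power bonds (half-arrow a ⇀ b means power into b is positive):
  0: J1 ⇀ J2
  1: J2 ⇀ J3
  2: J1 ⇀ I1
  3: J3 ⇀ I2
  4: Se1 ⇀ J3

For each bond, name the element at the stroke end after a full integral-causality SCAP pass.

#0 stroke at J1
#1 stroke at J2
#2 stroke at I1
#3 stroke at I2
#4 stroke at J3

bond 4 →J3  (Se1: effort source, stroke at far end)
bond 1 →J2  (J3: bond 4 brought effort, rest push out)
bond 3 →I2  (0-jn J3 has e-setter on 4)
bond 0 →J1  (J2: bond 1 brought effort, rest push out)
bond 2 →I1  (J1 needs exactly one f-in)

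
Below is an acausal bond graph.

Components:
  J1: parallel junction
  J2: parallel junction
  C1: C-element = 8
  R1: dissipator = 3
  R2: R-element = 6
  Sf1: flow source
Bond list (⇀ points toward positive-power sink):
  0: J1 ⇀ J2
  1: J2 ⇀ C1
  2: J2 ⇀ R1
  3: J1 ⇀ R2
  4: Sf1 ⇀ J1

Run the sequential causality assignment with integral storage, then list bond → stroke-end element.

bond 0 |J1
bond 1 |J2
bond 2 |R1
bond 3 |R2
bond 4 |Sf1

β4 |Sf1  (Sf1 (Sf) sets flow on bond)
β1 |J2  (C1 integral (e out))
β0 |J1  (0-jn J2 has e-setter on 1)
β2 |R1  (common-e at J2 fixed by 1)
β3 |R2  (J1: bond 0 brought effort, rest push out)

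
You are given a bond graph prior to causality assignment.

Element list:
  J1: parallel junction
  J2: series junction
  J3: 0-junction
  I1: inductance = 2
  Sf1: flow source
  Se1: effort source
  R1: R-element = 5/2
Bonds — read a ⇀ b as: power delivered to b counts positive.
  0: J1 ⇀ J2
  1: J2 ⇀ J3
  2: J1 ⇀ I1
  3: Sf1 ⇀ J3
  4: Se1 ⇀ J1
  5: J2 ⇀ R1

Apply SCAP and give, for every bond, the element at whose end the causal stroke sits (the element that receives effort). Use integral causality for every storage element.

bond 3 stroke→Sf1  (source Sf1 imposes f)
bond 4 stroke→J1  (Se1 (Se) sets effort on bond)
bond 0 stroke→J2  (0-jn J1 has e-setter on 4)
bond 2 stroke→I1  (J1: bond 4 brought effort, rest push out)
bond 1 stroke→J3  (closing 0-jn rule on J3)
bond 5 stroke→J2  (common-f at J2 fixed by 1)

bond 0 stroke at J2
bond 1 stroke at J3
bond 2 stroke at I1
bond 3 stroke at Sf1
bond 4 stroke at J1
bond 5 stroke at J2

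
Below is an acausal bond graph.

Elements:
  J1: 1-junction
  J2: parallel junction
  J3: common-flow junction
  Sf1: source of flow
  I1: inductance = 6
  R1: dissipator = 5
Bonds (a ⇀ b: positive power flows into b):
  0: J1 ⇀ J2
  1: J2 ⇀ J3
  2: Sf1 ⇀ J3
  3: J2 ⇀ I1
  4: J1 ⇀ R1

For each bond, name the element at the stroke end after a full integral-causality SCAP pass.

bond 0 stroke at J2
bond 1 stroke at J3
bond 2 stroke at Sf1
bond 3 stroke at I1
bond 4 stroke at J1

β2 |Sf1  (Sf1 fixes flow; stroke at Sf1)
β1 |J3  (common-f at J3 fixed by 2)
β3 |I1  (I1 outputs flow p/I1)
β0 |J2  (only one effort-in slot at J2)
β4 |J1  (1-jn J1 has f-setter on 0)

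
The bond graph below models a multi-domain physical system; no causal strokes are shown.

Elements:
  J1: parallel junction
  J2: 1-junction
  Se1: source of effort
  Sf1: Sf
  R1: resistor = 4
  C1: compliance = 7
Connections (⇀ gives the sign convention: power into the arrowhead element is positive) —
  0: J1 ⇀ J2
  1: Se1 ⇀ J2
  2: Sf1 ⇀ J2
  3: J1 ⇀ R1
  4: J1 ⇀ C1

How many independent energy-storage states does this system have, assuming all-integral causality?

1  (C1 all integral)

β1 →J2  (Se1 (Se) sets effort on bond)
β2 →Sf1  (source Sf1 imposes f)
β0 →J2  (J2 flow already set via bond 2)
β4 →J1  (prefer integral on C1)
β3 →R1  (common-e at J1 fixed by 4)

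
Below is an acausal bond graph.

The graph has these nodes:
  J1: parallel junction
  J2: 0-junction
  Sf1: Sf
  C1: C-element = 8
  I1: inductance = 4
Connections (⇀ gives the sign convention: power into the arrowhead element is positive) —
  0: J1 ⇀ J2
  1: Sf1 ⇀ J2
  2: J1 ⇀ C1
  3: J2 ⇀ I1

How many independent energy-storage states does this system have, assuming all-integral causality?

β1 →Sf1  (source Sf1 imposes f)
β2 →J1  (prefer integral on C1)
β0 →J2  (common-e at J1 fixed by 2)
β3 →I1  (J2 effort already set via bond 0)

2  (C1, I1 all integral)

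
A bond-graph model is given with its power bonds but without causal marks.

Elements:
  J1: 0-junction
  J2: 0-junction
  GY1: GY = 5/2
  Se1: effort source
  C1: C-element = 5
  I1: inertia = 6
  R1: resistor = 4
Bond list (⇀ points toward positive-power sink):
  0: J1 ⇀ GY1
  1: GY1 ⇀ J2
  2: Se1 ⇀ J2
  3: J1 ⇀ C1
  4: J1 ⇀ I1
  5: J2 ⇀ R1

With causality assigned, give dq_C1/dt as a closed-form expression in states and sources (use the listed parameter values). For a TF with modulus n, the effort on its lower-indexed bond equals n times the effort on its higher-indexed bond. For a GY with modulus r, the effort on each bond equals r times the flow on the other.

bond 2 |J2  (Se1: effort source, stroke at far end)
bond 1 |GY1  (J2: bond 2 brought effort, rest push out)
bond 5 |R1  (0-jn J2 has e-setter on 2)
bond 0 |GY1  (GY1: gyrator matches bond 1)
bond 3 |J1  (C1 integral (e out))
bond 4 |I1  (common-e at J1 fixed by 3)

dq_C1/dt = -2*E_Se1/5 - p_I1/6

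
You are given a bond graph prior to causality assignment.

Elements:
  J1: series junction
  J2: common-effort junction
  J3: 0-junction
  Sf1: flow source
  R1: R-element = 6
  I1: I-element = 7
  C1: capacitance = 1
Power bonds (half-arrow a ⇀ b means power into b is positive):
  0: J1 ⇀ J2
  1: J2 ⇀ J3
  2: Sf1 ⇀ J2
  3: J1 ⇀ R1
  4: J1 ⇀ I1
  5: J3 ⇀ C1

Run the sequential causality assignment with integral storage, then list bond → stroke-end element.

β0 |J1
β1 |J2
β2 |Sf1
β3 |J1
β4 |I1
β5 |J3

b2 stroke at Sf1  (Sf1: flow source, stroke at near end)
b4 stroke at I1  (prefer integral on I1)
b0 stroke at J1  (common-f at J1 fixed by 4)
b3 stroke at J1  (J1: bond 4 brought flow, rest push out)
b1 stroke at J2  (J2: last free bond brings effort in)
b5 stroke at J3  (J3 needs exactly one e-in)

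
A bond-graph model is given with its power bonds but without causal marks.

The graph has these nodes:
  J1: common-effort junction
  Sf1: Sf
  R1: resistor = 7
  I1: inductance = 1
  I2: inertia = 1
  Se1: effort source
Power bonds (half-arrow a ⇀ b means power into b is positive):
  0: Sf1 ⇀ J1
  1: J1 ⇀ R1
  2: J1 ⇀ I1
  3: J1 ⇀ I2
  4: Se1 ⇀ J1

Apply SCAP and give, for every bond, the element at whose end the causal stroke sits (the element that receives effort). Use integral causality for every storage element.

β0 |Sf1  (Sf1: flow source, stroke at near end)
β4 |J1  (Se1 fixes effort; stroke away)
β1 |R1  (J1 effort already set via bond 4)
β2 |I1  (J1 effort already set via bond 4)
β3 |I2  (common-e at J1 fixed by 4)

bond 0 |Sf1
bond 1 |R1
bond 2 |I1
bond 3 |I2
bond 4 |J1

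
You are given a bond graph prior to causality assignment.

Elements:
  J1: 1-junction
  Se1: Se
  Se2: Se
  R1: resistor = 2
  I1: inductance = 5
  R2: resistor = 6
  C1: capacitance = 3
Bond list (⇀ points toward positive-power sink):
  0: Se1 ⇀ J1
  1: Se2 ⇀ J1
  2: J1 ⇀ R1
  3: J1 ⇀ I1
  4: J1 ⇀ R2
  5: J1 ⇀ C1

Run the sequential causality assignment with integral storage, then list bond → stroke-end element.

bond 0 stroke→J1  (Se1 fixes effort; stroke away)
bond 1 stroke→J1  (source Se2 imposes e)
bond 3 stroke→I1  (I1 integral (f out))
bond 2 stroke→J1  (J1 flow already set via bond 3)
bond 4 stroke→J1  (1-jn J1 has f-setter on 3)
bond 5 stroke→J1  (common-f at J1 fixed by 3)

#0 |J1
#1 |J1
#2 |J1
#3 |I1
#4 |J1
#5 |J1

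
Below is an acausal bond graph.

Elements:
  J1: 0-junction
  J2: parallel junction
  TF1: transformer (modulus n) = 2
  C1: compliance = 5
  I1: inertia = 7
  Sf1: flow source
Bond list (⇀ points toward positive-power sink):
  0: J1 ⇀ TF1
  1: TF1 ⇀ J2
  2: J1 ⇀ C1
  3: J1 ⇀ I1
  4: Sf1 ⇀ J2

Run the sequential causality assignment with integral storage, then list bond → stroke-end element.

β0 |TF1
β1 |J2
β2 |J1
β3 |I1
β4 |Sf1

β4 →Sf1  (source Sf1 imposes f)
β1 →J2  (only one effort-in slot at J2)
β0 →TF1  (TF1: transformer flips bond 1)
β2 →J1  (C1: C, integral causality)
β3 →I1  (0-jn J1 has e-setter on 2)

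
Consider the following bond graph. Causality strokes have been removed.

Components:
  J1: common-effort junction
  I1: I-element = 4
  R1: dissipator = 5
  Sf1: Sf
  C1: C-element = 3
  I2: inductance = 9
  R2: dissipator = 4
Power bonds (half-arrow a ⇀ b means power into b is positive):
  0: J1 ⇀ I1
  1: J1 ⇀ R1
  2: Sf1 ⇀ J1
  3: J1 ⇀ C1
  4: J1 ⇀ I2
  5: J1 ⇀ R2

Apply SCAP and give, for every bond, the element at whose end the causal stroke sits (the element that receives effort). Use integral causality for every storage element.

β2 →Sf1  (Sf1: flow source, stroke at near end)
β0 →I1  (I1 outputs flow p/I1)
β3 →J1  (prefer integral on C1)
β1 →R1  (0-jn J1 has e-setter on 3)
β4 →I2  (J1: bond 3 brought effort, rest push out)
β5 →R2  (common-e at J1 fixed by 3)

b0 stroke→I1
b1 stroke→R1
b2 stroke→Sf1
b3 stroke→J1
b4 stroke→I2
b5 stroke→R2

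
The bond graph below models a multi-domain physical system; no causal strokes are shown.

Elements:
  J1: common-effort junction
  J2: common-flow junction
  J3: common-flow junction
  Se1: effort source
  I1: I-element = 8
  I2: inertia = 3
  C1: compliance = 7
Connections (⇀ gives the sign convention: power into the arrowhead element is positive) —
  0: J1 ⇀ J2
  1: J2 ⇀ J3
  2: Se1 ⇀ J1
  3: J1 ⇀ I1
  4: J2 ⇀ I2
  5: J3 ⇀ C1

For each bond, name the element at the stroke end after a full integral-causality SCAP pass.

β2 →J1  (Se1 fixes effort; stroke away)
β0 →J2  (0-jn J1 has e-setter on 2)
β3 →I1  (J1: bond 2 brought effort, rest push out)
β4 →I2  (I2 outputs flow p/I2)
β1 →J2  (1-jn J2 has f-setter on 4)
β5 →J3  (J3 flow already set via bond 1)

bond 0 stroke at J2
bond 1 stroke at J2
bond 2 stroke at J1
bond 3 stroke at I1
bond 4 stroke at I2
bond 5 stroke at J3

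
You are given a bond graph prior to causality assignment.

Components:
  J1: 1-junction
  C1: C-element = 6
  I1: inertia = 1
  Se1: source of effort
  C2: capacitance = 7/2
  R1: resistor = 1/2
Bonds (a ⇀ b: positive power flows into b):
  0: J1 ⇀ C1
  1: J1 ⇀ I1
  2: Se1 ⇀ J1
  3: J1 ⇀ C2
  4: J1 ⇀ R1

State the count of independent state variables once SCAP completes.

3  (C1, C2, I1 all integral)

#2 |J1  (Se1: effort source, stroke at far end)
#0 |J1  (prefer integral on C1)
#1 |I1  (I1 integral (f out))
#3 |J1  (J1 flow already set via bond 1)
#4 |J1  (common-f at J1 fixed by 1)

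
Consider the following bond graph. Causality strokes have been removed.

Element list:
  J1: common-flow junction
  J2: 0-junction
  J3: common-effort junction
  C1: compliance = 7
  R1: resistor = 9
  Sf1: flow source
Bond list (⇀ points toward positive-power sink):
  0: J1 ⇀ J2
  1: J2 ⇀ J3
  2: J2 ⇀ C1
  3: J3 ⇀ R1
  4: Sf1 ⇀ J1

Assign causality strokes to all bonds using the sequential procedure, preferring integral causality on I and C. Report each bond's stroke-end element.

#0 stroke→J1
#1 stroke→J3
#2 stroke→J2
#3 stroke→R1
#4 stroke→Sf1

#4 →Sf1  (Sf1: flow source, stroke at near end)
#0 →J1  (J1 flow already set via bond 4)
#2 →J2  (C1 outputs effort q/C1)
#1 →J3  (0-jn J2 has e-setter on 2)
#3 →R1  (J3 effort already set via bond 1)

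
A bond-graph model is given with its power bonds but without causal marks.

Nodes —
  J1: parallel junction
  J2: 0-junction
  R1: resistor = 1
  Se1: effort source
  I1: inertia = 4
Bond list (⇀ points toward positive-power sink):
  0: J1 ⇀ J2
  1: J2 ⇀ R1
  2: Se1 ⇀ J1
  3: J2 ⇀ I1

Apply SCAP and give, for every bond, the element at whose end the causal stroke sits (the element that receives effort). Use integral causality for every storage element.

β0 stroke→J2
β1 stroke→R1
β2 stroke→J1
β3 stroke→I1

β2 →J1  (Se1: effort source, stroke at far end)
β0 →J2  (J1: bond 2 brought effort, rest push out)
β1 →R1  (J2: bond 0 brought effort, rest push out)
β3 →I1  (common-e at J2 fixed by 0)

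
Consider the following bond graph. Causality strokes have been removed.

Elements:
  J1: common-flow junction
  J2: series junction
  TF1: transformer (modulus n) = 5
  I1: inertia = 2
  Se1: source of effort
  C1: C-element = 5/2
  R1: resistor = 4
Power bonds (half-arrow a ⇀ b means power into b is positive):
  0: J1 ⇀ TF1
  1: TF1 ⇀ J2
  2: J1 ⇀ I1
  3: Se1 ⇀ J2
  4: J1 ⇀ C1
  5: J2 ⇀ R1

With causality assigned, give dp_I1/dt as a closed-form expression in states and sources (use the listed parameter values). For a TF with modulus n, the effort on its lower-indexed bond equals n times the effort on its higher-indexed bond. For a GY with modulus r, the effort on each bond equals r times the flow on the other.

bond 3 stroke at J2  (Se1 fixes effort; stroke away)
bond 2 stroke at I1  (I1 integral (f out))
bond 0 stroke at J1  (common-f at J1 fixed by 2)
bond 4 stroke at J1  (J1: bond 2 brought flow, rest push out)
bond 1 stroke at TF1  (through TF1, causality passes straight; one stroke at TF1)
bond 5 stroke at J2  (J2 flow already set via bond 1)

dp_I1/dt = 5*E_Se1 - 50*p_I1 - 2*q_C1/5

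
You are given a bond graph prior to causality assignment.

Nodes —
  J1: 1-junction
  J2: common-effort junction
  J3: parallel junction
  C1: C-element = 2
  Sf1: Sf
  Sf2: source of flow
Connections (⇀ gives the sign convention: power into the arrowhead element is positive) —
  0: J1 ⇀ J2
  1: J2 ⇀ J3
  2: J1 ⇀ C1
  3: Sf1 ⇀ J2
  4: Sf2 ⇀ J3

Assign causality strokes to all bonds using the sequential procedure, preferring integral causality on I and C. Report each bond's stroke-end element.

bond 0 →J2
bond 1 →J3
bond 2 →J1
bond 3 →Sf1
bond 4 →Sf2

b3 stroke→Sf1  (source Sf1 imposes f)
b4 stroke→Sf2  (Sf2 (Sf) sets flow on bond)
b1 stroke→J3  (only one effort-in slot at J3)
b0 stroke→J2  (J2: last free bond brings effort in)
b2 stroke→J1  (J1 flow already set via bond 0)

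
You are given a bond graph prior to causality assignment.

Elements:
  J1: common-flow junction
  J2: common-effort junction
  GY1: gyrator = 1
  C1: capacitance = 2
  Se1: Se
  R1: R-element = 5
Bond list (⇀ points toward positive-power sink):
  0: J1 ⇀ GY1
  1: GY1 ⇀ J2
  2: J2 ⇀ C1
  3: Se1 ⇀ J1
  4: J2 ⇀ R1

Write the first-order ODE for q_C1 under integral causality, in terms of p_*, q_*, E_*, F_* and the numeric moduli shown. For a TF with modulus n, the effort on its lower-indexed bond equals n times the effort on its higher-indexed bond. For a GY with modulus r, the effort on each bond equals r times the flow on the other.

dq_C1/dt = E_Se1 - q_C1/10

bond 3 stroke at J1  (source Se1 imposes e)
bond 0 stroke at GY1  (only one flow-in slot at J1)
bond 1 stroke at GY1  (GY1: gyrator matches bond 0)
bond 2 stroke at J2  (C1 integral (e out))
bond 4 stroke at R1  (common-e at J2 fixed by 2)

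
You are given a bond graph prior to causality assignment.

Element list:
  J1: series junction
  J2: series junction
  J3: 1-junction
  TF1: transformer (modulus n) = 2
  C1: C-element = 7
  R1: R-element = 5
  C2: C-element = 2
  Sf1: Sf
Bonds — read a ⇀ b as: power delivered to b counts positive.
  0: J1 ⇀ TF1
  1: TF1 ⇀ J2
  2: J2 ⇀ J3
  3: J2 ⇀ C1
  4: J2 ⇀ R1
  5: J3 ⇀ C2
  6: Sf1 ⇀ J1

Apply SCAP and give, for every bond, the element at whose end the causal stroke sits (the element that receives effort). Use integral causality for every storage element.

b0 |J1
b1 |TF1
b2 |J2
b3 |J2
b4 |J2
b5 |J3
b6 |Sf1

β6 →Sf1  (Sf1: flow source, stroke at near end)
β0 →J1  (common-f at J1 fixed by 6)
β1 →TF1  (TF TF1: opposite of bond 0)
β2 →J2  (J2 flow already set via bond 1)
β3 →J2  (J2: bond 1 brought flow, rest push out)
β4 →J2  (J2: bond 1 brought flow, rest push out)
β5 →J3  (J3 flow already set via bond 2)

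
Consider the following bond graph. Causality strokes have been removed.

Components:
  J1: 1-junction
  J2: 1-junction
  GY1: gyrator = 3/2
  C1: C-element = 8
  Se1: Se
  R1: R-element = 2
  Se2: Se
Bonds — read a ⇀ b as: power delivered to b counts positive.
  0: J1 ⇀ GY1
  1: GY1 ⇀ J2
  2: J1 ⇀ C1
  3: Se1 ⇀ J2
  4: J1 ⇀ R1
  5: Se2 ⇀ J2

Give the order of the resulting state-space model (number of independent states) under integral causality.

1  (C1 all integral)

bond 3 stroke→J2  (Se1 (Se) sets effort on bond)
bond 5 stroke→J2  (Se2: effort source, stroke at far end)
bond 1 stroke→GY1  (J2 needs exactly one f-in)
bond 0 stroke→GY1  (through GY1, causality inverts; strokes same side of GY1)
bond 2 stroke→J1  (J1 flow already set via bond 0)
bond 4 stroke→J1  (J1: bond 0 brought flow, rest push out)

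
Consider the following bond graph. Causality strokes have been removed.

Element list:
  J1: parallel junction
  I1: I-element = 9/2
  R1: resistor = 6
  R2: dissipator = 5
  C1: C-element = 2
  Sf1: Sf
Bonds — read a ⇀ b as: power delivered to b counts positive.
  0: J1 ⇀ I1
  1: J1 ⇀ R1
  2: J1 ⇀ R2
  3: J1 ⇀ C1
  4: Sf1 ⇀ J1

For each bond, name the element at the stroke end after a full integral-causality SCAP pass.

bond 0 |I1
bond 1 |R1
bond 2 |R2
bond 3 |J1
bond 4 |Sf1

β4 stroke at Sf1  (source Sf1 imposes f)
β0 stroke at I1  (I1 outputs flow p/I1)
β3 stroke at J1  (C1 outputs effort q/C1)
β1 stroke at R1  (common-e at J1 fixed by 3)
β2 stroke at R2  (J1: bond 3 brought effort, rest push out)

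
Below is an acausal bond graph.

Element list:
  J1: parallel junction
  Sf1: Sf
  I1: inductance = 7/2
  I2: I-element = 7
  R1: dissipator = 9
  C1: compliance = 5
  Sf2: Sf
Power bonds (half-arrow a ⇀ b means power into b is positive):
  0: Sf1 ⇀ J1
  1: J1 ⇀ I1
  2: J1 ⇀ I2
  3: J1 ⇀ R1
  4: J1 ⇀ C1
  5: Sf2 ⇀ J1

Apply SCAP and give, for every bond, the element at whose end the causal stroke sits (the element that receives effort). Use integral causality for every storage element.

b0 stroke→Sf1
b1 stroke→I1
b2 stroke→I2
b3 stroke→R1
b4 stroke→J1
b5 stroke→Sf2

#0 stroke at Sf1  (source Sf1 imposes f)
#5 stroke at Sf2  (source Sf2 imposes f)
#1 stroke at I1  (prefer integral on I1)
#2 stroke at I2  (prefer integral on I2)
#4 stroke at J1  (C1: C, integral causality)
#3 stroke at R1  (common-e at J1 fixed by 4)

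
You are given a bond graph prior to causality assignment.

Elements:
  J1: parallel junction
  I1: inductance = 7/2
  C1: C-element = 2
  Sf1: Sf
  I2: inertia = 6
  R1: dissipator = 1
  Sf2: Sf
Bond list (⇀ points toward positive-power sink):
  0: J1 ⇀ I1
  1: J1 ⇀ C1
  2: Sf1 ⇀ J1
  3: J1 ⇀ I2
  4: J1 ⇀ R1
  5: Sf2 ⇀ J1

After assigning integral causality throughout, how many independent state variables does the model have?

bond 2 →Sf1  (source Sf1 imposes f)
bond 5 →Sf2  (Sf2 (Sf) sets flow on bond)
bond 0 →I1  (I1 outputs flow p/I1)
bond 1 →J1  (prefer integral on C1)
bond 3 →I2  (J1 effort already set via bond 1)
bond 4 →R1  (common-e at J1 fixed by 1)

3  (C1, I1, I2 all integral)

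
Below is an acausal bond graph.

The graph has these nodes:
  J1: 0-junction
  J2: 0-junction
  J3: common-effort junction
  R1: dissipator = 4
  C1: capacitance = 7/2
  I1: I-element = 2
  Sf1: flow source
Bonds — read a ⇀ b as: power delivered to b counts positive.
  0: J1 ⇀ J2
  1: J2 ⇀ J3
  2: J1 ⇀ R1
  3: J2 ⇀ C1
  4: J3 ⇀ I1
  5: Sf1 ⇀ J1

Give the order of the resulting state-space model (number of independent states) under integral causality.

2  (C1, I1 all integral)

bond 5 |Sf1  (source Sf1 imposes f)
bond 3 |J2  (C1 integral (e out))
bond 0 |J1  (common-e at J2 fixed by 3)
bond 1 |J3  (J2 effort already set via bond 3)
bond 4 |I1  (common-e at J3 fixed by 1)
bond 2 |R1  (common-e at J1 fixed by 0)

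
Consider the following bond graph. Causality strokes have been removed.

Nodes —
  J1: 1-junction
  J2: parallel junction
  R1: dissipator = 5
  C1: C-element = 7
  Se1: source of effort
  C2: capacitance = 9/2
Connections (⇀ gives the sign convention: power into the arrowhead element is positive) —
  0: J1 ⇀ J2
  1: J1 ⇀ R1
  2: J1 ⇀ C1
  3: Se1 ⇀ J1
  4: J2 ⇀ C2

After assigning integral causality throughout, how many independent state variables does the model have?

bond 3 stroke→J1  (Se1: effort source, stroke at far end)
bond 2 stroke→J1  (C1 outputs effort q/C1)
bond 4 stroke→J2  (C2 integral (e out))
bond 0 stroke→J1  (J2 effort already set via bond 4)
bond 1 stroke→R1  (J1: last free bond brings flow in)

2  (C1, C2 all integral)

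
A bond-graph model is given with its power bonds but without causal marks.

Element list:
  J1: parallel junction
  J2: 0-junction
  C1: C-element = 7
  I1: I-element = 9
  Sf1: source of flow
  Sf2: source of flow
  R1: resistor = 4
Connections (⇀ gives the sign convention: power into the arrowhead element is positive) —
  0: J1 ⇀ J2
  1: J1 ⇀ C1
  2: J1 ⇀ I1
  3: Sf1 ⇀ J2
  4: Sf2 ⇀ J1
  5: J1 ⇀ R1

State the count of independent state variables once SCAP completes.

2  (C1, I1 all integral)

b3 |Sf1  (Sf1 fixes flow; stroke at Sf1)
b4 |Sf2  (Sf2 fixes flow; stroke at Sf2)
b0 |J2  (closing 0-jn rule on J2)
b1 |J1  (prefer integral on C1)
b2 |I1  (J1 effort already set via bond 1)
b5 |R1  (0-jn J1 has e-setter on 1)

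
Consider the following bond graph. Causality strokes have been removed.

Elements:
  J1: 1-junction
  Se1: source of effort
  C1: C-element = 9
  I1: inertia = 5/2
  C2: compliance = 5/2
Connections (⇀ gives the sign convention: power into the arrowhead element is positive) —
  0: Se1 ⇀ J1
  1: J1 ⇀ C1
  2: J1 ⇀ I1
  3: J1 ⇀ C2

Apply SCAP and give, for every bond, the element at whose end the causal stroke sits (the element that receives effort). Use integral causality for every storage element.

bond 0 stroke→J1
bond 1 stroke→J1
bond 2 stroke→I1
bond 3 stroke→J1

bond 0 →J1  (source Se1 imposes e)
bond 1 →J1  (C1 outputs effort q/C1)
bond 2 →I1  (I1 integral (f out))
bond 3 →J1  (common-f at J1 fixed by 2)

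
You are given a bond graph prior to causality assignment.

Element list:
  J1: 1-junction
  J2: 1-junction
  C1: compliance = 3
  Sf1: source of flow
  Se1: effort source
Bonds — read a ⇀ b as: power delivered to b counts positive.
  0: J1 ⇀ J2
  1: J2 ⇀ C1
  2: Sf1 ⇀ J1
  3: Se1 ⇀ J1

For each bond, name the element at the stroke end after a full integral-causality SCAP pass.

bond 0 |J1
bond 1 |J2
bond 2 |Sf1
bond 3 |J1

β2 |Sf1  (source Sf1 imposes f)
β3 |J1  (Se1 fixes effort; stroke away)
β0 |J1  (J1 flow already set via bond 2)
β1 |J2  (J2 flow already set via bond 0)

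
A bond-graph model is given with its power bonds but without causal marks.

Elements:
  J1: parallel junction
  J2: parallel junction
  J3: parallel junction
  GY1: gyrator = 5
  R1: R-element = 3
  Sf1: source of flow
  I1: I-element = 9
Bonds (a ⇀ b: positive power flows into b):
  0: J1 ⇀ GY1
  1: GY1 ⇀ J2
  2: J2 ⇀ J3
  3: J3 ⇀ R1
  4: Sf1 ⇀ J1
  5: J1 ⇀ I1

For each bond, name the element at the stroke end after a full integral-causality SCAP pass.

#4 →Sf1  (Sf1 fixes flow; stroke at Sf1)
#5 →I1  (I1 integral (f out))
#0 →J1  (J1 needs exactly one e-in)
#1 →J2  (through GY1, causality inverts; strokes same side of GY1)
#2 →J3  (common-e at J2 fixed by 1)
#3 →R1  (common-e at J3 fixed by 2)

bond 0 stroke→J1
bond 1 stroke→J2
bond 2 stroke→J3
bond 3 stroke→R1
bond 4 stroke→Sf1
bond 5 stroke→I1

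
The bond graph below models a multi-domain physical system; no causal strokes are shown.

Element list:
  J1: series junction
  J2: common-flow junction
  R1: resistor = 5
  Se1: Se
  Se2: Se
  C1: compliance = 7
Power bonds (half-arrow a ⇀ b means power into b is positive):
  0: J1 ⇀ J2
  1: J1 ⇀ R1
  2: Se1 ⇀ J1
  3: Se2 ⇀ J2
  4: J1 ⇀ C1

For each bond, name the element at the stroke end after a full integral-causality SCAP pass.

β2 |J1  (Se1 fixes effort; stroke away)
β3 |J2  (Se2 (Se) sets effort on bond)
β0 |J1  (closing 1-jn rule on J2)
β4 |J1  (C1 integral (e out))
β1 |R1  (only one flow-in slot at J1)

β0 stroke at J1
β1 stroke at R1
β2 stroke at J1
β3 stroke at J2
β4 stroke at J1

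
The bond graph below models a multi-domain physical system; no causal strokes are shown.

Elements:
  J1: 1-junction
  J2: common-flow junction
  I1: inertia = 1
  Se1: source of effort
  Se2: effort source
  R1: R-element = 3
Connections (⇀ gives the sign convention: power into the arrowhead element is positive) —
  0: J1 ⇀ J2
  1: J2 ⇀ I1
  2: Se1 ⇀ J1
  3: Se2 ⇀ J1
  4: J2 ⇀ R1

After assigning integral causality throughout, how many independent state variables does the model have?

1  (I1 all integral)

#2 stroke at J1  (Se1 (Se) sets effort on bond)
#3 stroke at J1  (Se2 (Se) sets effort on bond)
#0 stroke at J2  (J1: last free bond brings flow in)
#1 stroke at I1  (I1 integral (f out))
#4 stroke at J2  (common-f at J2 fixed by 1)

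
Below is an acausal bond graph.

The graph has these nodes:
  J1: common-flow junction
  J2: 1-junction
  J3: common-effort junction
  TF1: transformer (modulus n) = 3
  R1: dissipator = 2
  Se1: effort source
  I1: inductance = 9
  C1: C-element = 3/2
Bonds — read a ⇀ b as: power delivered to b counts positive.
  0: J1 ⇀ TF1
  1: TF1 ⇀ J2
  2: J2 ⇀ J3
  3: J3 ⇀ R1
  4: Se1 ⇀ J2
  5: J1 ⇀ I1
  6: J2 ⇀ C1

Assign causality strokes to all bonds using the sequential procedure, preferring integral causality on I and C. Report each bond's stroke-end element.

β4 |J2  (Se1: effort source, stroke at far end)
β5 |I1  (prefer integral on I1)
β0 |J1  (J1 flow already set via bond 5)
β1 |TF1  (TF1 one-in-one-out from 0)
β2 |J2  (J2 flow already set via bond 1)
β6 |J2  (J2: bond 1 brought flow, rest push out)
β3 |J3  (closing 0-jn rule on J3)

β0 stroke→J1
β1 stroke→TF1
β2 stroke→J2
β3 stroke→J3
β4 stroke→J2
β5 stroke→I1
β6 stroke→J2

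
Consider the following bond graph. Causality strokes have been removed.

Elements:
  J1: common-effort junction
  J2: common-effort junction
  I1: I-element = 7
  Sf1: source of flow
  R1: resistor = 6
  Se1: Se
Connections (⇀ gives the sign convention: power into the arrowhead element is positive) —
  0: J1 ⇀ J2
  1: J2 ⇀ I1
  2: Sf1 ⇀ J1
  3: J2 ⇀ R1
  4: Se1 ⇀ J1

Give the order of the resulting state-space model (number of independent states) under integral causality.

β2 stroke→Sf1  (Sf1 fixes flow; stroke at Sf1)
β4 stroke→J1  (Se1 (Se) sets effort on bond)
β0 stroke→J2  (0-jn J1 has e-setter on 4)
β1 stroke→I1  (J2 effort already set via bond 0)
β3 stroke→R1  (0-jn J2 has e-setter on 0)

1  (I1 all integral)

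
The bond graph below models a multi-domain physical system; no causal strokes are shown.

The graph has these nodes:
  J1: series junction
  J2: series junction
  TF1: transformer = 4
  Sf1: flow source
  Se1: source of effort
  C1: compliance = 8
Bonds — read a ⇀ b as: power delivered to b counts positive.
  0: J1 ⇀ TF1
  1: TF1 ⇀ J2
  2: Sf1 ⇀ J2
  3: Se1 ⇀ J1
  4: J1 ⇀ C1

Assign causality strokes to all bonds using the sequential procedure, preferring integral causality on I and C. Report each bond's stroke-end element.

#0 →TF1
#1 →J2
#2 →Sf1
#3 →J1
#4 →J1

bond 2 stroke→Sf1  (source Sf1 imposes f)
bond 3 stroke→J1  (Se1 (Se) sets effort on bond)
bond 1 stroke→J2  (J2: bond 2 brought flow, rest push out)
bond 0 stroke→TF1  (through TF1, causality passes straight; one stroke at TF1)
bond 4 stroke→J1  (J1: bond 0 brought flow, rest push out)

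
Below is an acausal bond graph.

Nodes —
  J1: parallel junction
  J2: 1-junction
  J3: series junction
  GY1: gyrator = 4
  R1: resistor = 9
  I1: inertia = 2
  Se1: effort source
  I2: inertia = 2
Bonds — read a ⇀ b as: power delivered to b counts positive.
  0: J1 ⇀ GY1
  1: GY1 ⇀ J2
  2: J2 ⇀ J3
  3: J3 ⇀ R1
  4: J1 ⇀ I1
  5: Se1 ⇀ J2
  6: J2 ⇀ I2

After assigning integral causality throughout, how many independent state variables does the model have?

2  (I1, I2 all integral)

b5 stroke at J2  (Se1 (Se) sets effort on bond)
b4 stroke at I1  (I1 integral (f out))
b0 stroke at J1  (J1: last free bond brings effort in)
b1 stroke at J2  (GY1: gyrator matches bond 0)
b6 stroke at I2  (prefer integral on I2)
b2 stroke at J2  (J2 flow already set via bond 6)
b3 stroke at J3  (common-f at J3 fixed by 2)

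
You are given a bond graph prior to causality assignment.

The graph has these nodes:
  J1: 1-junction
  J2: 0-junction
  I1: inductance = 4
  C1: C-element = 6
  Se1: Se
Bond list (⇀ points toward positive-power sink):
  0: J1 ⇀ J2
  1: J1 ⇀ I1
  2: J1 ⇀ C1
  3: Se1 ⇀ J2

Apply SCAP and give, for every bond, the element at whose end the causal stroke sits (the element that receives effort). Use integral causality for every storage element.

b0 stroke at J1
b1 stroke at I1
b2 stroke at J1
b3 stroke at J2

b3 →J2  (Se1 fixes effort; stroke away)
b0 →J1  (J2: bond 3 brought effort, rest push out)
b1 →I1  (prefer integral on I1)
b2 →J1  (J1 flow already set via bond 1)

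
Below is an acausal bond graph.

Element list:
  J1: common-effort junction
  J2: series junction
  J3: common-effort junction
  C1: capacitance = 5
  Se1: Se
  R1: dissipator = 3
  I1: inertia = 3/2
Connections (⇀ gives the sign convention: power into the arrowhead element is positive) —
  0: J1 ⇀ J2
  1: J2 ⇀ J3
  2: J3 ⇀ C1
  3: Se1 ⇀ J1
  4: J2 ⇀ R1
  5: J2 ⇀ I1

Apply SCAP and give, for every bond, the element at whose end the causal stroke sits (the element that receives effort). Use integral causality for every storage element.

#0 stroke at J2
#1 stroke at J2
#2 stroke at J3
#3 stroke at J1
#4 stroke at J2
#5 stroke at I1

bond 3 stroke→J1  (Se1 fixes effort; stroke away)
bond 0 stroke→J2  (J1: bond 3 brought effort, rest push out)
bond 2 stroke→J3  (C1 outputs effort q/C1)
bond 1 stroke→J2  (J3: bond 2 brought effort, rest push out)
bond 5 stroke→I1  (I1: I, integral causality)
bond 4 stroke→J2  (J2: bond 5 brought flow, rest push out)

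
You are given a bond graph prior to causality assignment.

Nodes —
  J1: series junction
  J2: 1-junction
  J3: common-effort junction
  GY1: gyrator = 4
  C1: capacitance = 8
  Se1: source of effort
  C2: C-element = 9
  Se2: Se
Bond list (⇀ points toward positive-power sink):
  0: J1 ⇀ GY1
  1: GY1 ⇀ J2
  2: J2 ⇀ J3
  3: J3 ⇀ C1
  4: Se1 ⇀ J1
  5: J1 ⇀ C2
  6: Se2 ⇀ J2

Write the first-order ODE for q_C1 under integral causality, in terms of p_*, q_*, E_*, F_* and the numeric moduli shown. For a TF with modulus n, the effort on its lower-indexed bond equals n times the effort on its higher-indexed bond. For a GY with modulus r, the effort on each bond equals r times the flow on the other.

dq_C1/dt = E_Se1/4 - q_C2/36

b4 |J1  (Se1 fixes effort; stroke away)
b6 |J2  (Se2 (Se) sets effort on bond)
b3 |J3  (C1: C, integral causality)
b2 |J2  (common-e at J3 fixed by 3)
b1 |GY1  (only one flow-in slot at J2)
b0 |GY1  (through GY1, causality inverts; strokes same side of GY1)
b5 |J1  (common-f at J1 fixed by 0)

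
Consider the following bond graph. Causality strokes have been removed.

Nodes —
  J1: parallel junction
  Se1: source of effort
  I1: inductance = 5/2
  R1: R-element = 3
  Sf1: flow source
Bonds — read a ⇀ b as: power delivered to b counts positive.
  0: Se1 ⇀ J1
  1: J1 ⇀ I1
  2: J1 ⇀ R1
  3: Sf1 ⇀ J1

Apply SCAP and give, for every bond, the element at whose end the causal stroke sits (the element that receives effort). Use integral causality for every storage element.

b0 stroke at J1
b1 stroke at I1
b2 stroke at R1
b3 stroke at Sf1

#0 |J1  (Se1: effort source, stroke at far end)
#3 |Sf1  (source Sf1 imposes f)
#1 |I1  (J1 effort already set via bond 0)
#2 |R1  (0-jn J1 has e-setter on 0)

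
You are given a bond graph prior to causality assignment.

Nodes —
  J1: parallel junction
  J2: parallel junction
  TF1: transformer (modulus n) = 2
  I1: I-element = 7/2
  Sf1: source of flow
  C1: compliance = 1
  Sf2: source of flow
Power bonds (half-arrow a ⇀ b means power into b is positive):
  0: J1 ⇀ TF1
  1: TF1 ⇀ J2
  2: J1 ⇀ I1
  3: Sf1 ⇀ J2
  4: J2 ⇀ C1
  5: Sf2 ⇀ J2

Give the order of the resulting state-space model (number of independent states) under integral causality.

bond 3 →Sf1  (source Sf1 imposes f)
bond 5 →Sf2  (Sf2: flow source, stroke at near end)
bond 2 →I1  (I1 outputs flow p/I1)
bond 0 →J1  (only one effort-in slot at J1)
bond 1 →TF1  (TF TF1: opposite of bond 0)
bond 4 →J2  (only one effort-in slot at J2)

2  (C1, I1 all integral)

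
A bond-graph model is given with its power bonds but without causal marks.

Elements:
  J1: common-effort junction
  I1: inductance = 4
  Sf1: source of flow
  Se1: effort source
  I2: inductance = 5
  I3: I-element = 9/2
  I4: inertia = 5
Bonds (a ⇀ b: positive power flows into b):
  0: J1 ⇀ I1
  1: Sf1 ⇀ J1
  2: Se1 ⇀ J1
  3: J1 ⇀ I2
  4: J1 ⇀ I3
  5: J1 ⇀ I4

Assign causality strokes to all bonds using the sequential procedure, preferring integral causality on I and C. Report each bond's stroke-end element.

β1 |Sf1  (Sf1 (Sf) sets flow on bond)
β2 |J1  (Se1: effort source, stroke at far end)
β0 |I1  (J1: bond 2 brought effort, rest push out)
β3 |I2  (0-jn J1 has e-setter on 2)
β4 |I3  (J1 effort already set via bond 2)
β5 |I4  (J1 effort already set via bond 2)

bond 0 |I1
bond 1 |Sf1
bond 2 |J1
bond 3 |I2
bond 4 |I3
bond 5 |I4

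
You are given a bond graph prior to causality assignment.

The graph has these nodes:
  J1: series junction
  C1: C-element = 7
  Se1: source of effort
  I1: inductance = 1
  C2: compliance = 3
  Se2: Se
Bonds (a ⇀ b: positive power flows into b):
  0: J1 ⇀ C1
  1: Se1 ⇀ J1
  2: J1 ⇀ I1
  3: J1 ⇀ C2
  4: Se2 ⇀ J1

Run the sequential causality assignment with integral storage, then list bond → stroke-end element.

β1 stroke→J1  (Se1 fixes effort; stroke away)
β4 stroke→J1  (Se2 fixes effort; stroke away)
β0 stroke→J1  (prefer integral on C1)
β2 stroke→I1  (prefer integral on I1)
β3 stroke→J1  (1-jn J1 has f-setter on 2)

b0 |J1
b1 |J1
b2 |I1
b3 |J1
b4 |J1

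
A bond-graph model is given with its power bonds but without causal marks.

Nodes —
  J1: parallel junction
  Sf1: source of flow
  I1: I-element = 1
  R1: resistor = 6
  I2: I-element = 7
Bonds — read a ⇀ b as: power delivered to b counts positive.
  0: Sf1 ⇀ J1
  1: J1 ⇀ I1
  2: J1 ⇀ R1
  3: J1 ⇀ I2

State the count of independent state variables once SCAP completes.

2  (I1, I2 all integral)

#0 |Sf1  (Sf1 (Sf) sets flow on bond)
#1 |I1  (I1 integral (f out))
#3 |I2  (prefer integral on I2)
#2 |J1  (closing 0-jn rule on J1)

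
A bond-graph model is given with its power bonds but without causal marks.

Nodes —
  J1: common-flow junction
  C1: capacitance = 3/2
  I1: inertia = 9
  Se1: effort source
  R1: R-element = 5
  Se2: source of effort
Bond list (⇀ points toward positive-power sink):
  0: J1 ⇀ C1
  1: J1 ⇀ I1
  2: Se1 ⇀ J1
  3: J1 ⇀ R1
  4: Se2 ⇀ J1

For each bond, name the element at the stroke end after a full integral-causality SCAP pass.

bond 2 stroke→J1  (Se1: effort source, stroke at far end)
bond 4 stroke→J1  (Se2: effort source, stroke at far end)
bond 0 stroke→J1  (C1: C, integral causality)
bond 1 stroke→I1  (I1 outputs flow p/I1)
bond 3 stroke→J1  (J1: bond 1 brought flow, rest push out)

β0 stroke at J1
β1 stroke at I1
β2 stroke at J1
β3 stroke at J1
β4 stroke at J1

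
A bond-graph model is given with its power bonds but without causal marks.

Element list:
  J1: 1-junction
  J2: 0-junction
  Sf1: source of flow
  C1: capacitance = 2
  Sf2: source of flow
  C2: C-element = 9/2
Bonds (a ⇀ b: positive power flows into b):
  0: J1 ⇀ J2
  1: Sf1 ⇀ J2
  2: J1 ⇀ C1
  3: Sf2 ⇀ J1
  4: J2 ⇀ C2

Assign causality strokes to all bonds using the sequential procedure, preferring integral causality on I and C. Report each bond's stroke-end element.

bond 0 stroke at J1
bond 1 stroke at Sf1
bond 2 stroke at J1
bond 3 stroke at Sf2
bond 4 stroke at J2

β1 →Sf1  (source Sf1 imposes f)
β3 →Sf2  (source Sf2 imposes f)
β0 →J1  (J1 flow already set via bond 3)
β2 →J1  (J1 flow already set via bond 3)
β4 →J2  (J2: last free bond brings effort in)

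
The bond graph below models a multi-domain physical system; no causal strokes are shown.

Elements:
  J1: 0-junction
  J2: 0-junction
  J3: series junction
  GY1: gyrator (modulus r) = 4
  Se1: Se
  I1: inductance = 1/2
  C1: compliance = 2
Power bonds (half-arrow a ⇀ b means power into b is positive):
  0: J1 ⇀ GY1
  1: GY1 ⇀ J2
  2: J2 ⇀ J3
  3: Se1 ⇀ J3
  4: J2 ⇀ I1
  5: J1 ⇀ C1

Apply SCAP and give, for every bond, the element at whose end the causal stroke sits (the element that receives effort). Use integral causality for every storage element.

bond 3 stroke at J3  (Se1 fixes effort; stroke away)
bond 2 stroke at J2  (J3 needs exactly one f-in)
bond 1 stroke at GY1  (common-e at J2 fixed by 2)
bond 4 stroke at I1  (common-e at J2 fixed by 2)
bond 0 stroke at GY1  (GY1 both-in/both-out from 1)
bond 5 stroke at J1  (J1 needs exactly one e-in)

β0 →GY1
β1 →GY1
β2 →J2
β3 →J3
β4 →I1
β5 →J1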